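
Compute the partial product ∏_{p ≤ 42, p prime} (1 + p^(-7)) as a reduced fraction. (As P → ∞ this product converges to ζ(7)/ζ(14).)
∏ = 906276285123367303463952471174214707523220166331900002148763513926498754947885274824704/898827234959603916464015184677991123451710902595120068322823619866941706124048533178125

The primes p ≤ 42 are [2, 3, 5, 7, 11, 13, 17, 19, 23, 29, 31, 37, 41]. For each, (1 + 1/p^7) = (p^7 + 1)/p^7. Multiplying these fractions over p ∈ [2, 3, 5, 7, 11, 13, 17, 19, 23, 29, 31, 37, 41] gives 906276285123367303463952471174214707523220166331900002148763513926498754947885274824704/898827234959603916464015184677991123451710902595120068322823619866941706124048533178125. (In the limit P → ∞ this tends to ζ(7)/ζ(14).)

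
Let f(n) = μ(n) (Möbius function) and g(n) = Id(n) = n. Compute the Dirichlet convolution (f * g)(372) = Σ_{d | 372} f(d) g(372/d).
(μ * Id)(372) = 120

Divisors of 372: [1, 2, 3, 4, 6, 12, 31, 62, 93, 124, 186, 372]. For each d | 372:
  d = 1: μ(1) · Id(372/1) = 1 · 372 = 372
  d = 2: μ(2) · Id(372/2) = -1 · 186 = -186
  d = 3: μ(3) · Id(372/3) = -1 · 124 = -124
  d = 4: μ(4) · Id(372/4) = 0 · 93 = 0
  d = 6: μ(6) · Id(372/6) = 1 · 62 = 62
  d = 12: μ(12) · Id(372/12) = 0 · 31 = 0
  d = 31: μ(31) · Id(372/31) = -1 · 12 = -12
  d = 62: μ(62) · Id(372/62) = 1 · 6 = 6
  d = 93: μ(93) · Id(372/93) = 1 · 4 = 4
  d = 124: μ(124) · Id(372/124) = 0 · 3 = 0
  d = 186: μ(186) · Id(372/186) = -1 · 2 = -2
  d = 372: μ(372) · Id(372/372) = 0 · 1 = 0
Summing: (μ * Id)(372) = 372 + -186 + -124 + 0 + 62 + 0 + -12 + 6 + 4 + 0 + -2 + 0 = 120.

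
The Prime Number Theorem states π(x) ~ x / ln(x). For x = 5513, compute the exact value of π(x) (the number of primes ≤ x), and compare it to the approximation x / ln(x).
π(5513) = 728;  x/ln(x) ≈ 639.94;  relative error ≈ 12.10%.

Directly count primes up to 5513: π(5513) = 728. The PNT approximation gives 5513/ln(5513) ≈ 5513/8.61486 ≈ 639.94. Relative error (π(x) − x/ln(x)) / π(x) ≈ 12.10%; the approximation is known to undercount slightly (Li(x) is a better estimate).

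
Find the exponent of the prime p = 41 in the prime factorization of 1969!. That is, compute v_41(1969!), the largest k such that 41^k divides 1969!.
v_41(1969!) = 49

Legendre's formula: v_p(n!) = Σ_{k ≥ 1} ⌊n / p^k⌋. For p = 41, n = 1969, the terms are:
  ⌊1969/41^1⌋ = ⌊1969/41⌋ = 48
  ⌊1969/41^2⌋ = ⌊1969/1681⌋ = 1
(the next term ⌊1969/41^3⌋ = 0, terminating the sum). Summing: v_41(1969!) = 48 + 1 = 49.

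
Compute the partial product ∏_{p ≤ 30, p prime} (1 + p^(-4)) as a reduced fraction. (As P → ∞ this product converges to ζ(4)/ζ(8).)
∏ = 408418518091992985088034449701042208/378893302350878356551852293056730625

The primes p ≤ 30 are [2, 3, 5, 7, 11, 13, 17, 19, 23, 29]. For each, (1 + 1/p^4) = (p^4 + 1)/p^4. Multiplying these fractions over p ∈ [2, 3, 5, 7, 11, 13, 17, 19, 23, 29] gives 408418518091992985088034449701042208/378893302350878356551852293056730625. (In the limit P → ∞ this tends to ζ(4)/ζ(8).)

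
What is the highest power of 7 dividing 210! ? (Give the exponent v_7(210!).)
v_7(210!) = 34

Legendre's formula: v_p(n!) = Σ_{k ≥ 1} ⌊n / p^k⌋. For p = 7, n = 210, the terms are:
  ⌊210/7^1⌋ = ⌊210/7⌋ = 30
  ⌊210/7^2⌋ = ⌊210/49⌋ = 4
(the next term ⌊210/7^3⌋ = 0, terminating the sum). Summing: v_7(210!) = 30 + 4 = 34.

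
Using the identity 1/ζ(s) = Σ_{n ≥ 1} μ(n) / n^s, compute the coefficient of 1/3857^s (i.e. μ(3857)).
μ(3857) = -1

Factor n = 3857 = 7 · 19 · 29. μ(n) = 0 if any exponent ≥ 2 (not squarefree); otherwise μ(n) = (−1)^{ω(n)} where ω(n) is the number of distinct prime factors. Applying: μ(3857) = -1.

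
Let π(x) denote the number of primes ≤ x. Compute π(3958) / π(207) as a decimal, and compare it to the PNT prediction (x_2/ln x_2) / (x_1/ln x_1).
π(3958)/π(207) = 548/46 ≈ 11.9130;  PNT prediction ≈ 12.3095.

π(207) = 46 and π(3958) = 548, so π(3958)/π(207) ≈ 11.9130. The PNT-predicted ratio is (3958/ln(3958)) / (207/ln(207)) ≈ 12.3095. The two agree to within a few percent, as expected.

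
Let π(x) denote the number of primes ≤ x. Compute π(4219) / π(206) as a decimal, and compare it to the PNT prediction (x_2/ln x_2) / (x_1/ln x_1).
π(4219)/π(206) = 578/46 ≈ 12.5652;  PNT prediction ≈ 13.0722.

π(206) = 46 and π(4219) = 578, so π(4219)/π(206) ≈ 12.5652. The PNT-predicted ratio is (4219/ln(4219)) / (206/ln(206)) ≈ 13.0722. The two agree to within a few percent, as expected.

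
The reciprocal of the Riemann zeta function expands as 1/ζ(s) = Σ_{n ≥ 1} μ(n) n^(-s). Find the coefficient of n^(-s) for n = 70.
μ(70) = -1

Factor n = 70 = 2 · 5 · 7. μ(n) = 0 if any exponent ≥ 2 (not squarefree); otherwise μ(n) = (−1)^{ω(n)} where ω(n) is the number of distinct prime factors. Applying: μ(70) = -1.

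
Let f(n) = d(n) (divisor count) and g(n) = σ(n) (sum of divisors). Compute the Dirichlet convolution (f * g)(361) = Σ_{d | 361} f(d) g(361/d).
(d * σ)(361) = 424

Divisors of 361: [1, 19, 361]. For each d | 361:
  d = 1: d(1) · σ(361/1) = 1 · 381 = 381
  d = 19: d(19) · σ(361/19) = 2 · 20 = 40
  d = 361: d(361) · σ(361/361) = 3 · 1 = 3
Summing: (d * σ)(361) = 381 + 40 + 3 = 424.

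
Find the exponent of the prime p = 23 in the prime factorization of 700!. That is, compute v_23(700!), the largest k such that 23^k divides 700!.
v_23(700!) = 31

Legendre's formula: v_p(n!) = Σ_{k ≥ 1} ⌊n / p^k⌋. For p = 23, n = 700, the terms are:
  ⌊700/23^1⌋ = ⌊700/23⌋ = 30
  ⌊700/23^2⌋ = ⌊700/529⌋ = 1
(the next term ⌊700/23^3⌋ = 0, terminating the sum). Summing: v_23(700!) = 30 + 1 = 31.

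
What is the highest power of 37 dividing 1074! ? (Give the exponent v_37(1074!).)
v_37(1074!) = 29

Legendre's formula: v_p(n!) = Σ_{k ≥ 1} ⌊n / p^k⌋. For p = 37, n = 1074, the terms are:
  ⌊1074/37^1⌋ = ⌊1074/37⌋ = 29
(the next term ⌊1074/37^2⌋ = 0, terminating the sum). Summing: v_37(1074!) = 29 = 29.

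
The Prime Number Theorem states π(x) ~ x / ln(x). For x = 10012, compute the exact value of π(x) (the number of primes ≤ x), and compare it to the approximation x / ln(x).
π(10012) = 1231;  x/ln(x) ≈ 1086.90;  relative error ≈ 11.71%.

Directly count primes up to 10012: π(10012) = 1231. The PNT approximation gives 10012/ln(10012) ≈ 10012/9.21154 ≈ 1086.90. Relative error (π(x) − x/ln(x)) / π(x) ≈ 11.71%; the approximation is known to undercount slightly (Li(x) is a better estimate).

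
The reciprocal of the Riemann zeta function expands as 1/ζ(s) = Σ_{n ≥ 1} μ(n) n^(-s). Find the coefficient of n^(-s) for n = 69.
μ(69) = 1

Factor n = 69 = 3 · 23. μ(n) = 0 if any exponent ≥ 2 (not squarefree); otherwise μ(n) = (−1)^{ω(n)} where ω(n) is the number of distinct prime factors. Applying: μ(69) = 1.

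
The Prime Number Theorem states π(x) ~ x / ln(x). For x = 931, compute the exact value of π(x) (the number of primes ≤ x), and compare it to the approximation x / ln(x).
π(931) = 158;  x/ln(x) ≈ 136.19;  relative error ≈ 13.81%.

Directly count primes up to 931: π(931) = 158. The PNT approximation gives 931/ln(931) ≈ 931/6.83626 ≈ 136.19. Relative error (π(x) − x/ln(x)) / π(x) ≈ 13.81%; the approximation is known to undercount slightly (Li(x) is a better estimate).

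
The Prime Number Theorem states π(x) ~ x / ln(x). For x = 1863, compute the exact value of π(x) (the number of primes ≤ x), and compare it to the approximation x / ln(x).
π(1863) = 284;  x/ln(x) ≈ 247.41;  relative error ≈ 12.88%.

Directly count primes up to 1863: π(1863) = 284. The PNT approximation gives 1863/ln(1863) ≈ 1863/7.52994 ≈ 247.41. Relative error (π(x) − x/ln(x)) / π(x) ≈ 12.88%; the approximation is known to undercount slightly (Li(x) is a better estimate).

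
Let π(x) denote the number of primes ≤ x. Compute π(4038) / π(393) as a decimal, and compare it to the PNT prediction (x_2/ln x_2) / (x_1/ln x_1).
π(4038)/π(393) = 557/77 ≈ 7.2338;  PNT prediction ≈ 7.3920.

π(393) = 77 and π(4038) = 557, so π(4038)/π(393) ≈ 7.2338. The PNT-predicted ratio is (4038/ln(4038)) / (393/ln(393)) ≈ 7.3920. The two agree to within a few percent, as expected.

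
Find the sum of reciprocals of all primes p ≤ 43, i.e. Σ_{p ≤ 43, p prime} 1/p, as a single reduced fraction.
Σ 1/p = 21460568175640361/13082761331670030

π(43) = 14, so the primes ≤ 43 are [2, 3, 5, 7, 11, 13, 17, 19, 23, 29, 31, 37, 41, 43]. Summing 1/p over these primes: 21460568175640361/13082761331670030 ≈ 1.6404. Mertens estimate ln ln(43) + 0.2615 ≈ 1.5862.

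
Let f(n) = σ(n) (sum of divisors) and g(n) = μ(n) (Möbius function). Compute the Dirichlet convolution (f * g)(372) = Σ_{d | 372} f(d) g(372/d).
(σ * μ)(372) = 372

Divisors of 372: [1, 2, 3, 4, 6, 12, 31, 62, 93, 124, 186, 372]. For each d | 372:
  d = 1: σ(1) · μ(372/1) = 1 · 0 = 0
  d = 2: σ(2) · μ(372/2) = 3 · -1 = -3
  d = 3: σ(3) · μ(372/3) = 4 · 0 = 0
  d = 4: σ(4) · μ(372/4) = 7 · 1 = 7
  d = 6: σ(6) · μ(372/6) = 12 · 1 = 12
  d = 12: σ(12) · μ(372/12) = 28 · -1 = -28
  d = 31: σ(31) · μ(372/31) = 32 · 0 = 0
  d = 62: σ(62) · μ(372/62) = 96 · 1 = 96
  d = 93: σ(93) · μ(372/93) = 128 · 0 = 0
  d = 124: σ(124) · μ(372/124) = 224 · -1 = -224
  d = 186: σ(186) · μ(372/186) = 384 · -1 = -384
  d = 372: σ(372) · μ(372/372) = 896 · 1 = 896
Summing: (σ * μ)(372) = 0 + -3 + 0 + 7 + 12 + -28 + 0 + 96 + 0 + -224 + -384 + 896 = 372.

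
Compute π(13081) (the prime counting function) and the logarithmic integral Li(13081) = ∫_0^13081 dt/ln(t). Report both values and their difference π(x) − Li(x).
π(13081) = 1556;  Li(13081) ≈ 1575.66;  π(x) − Li(x) ≈ -19.66.

Direct count of primes ≤ 13081 gives π(13081) = 1556. Numerical evaluation of the logarithmic integral gives Li(13081) ≈ 1575.66. The difference π(x) − Li(x) ≈ -19.66 is typically negative for small/moderate x (Li(x) overestimates), though Littlewood's theorem shows this sign changes infinitely often.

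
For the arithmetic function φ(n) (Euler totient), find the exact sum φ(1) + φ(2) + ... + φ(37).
Σ_{n ≤ 37} φ(n) = 432

Compute φ(n) for each 1 ≤ n ≤ 37: φ(1) = 1, φ(2) = 1, φ(3) = 2, φ(4) = 2, φ(5) = 4, φ(6) = 2, φ(7) = 6, φ(8) = 4, φ(9) = 6, φ(10) = 4, φ(11) = 10, φ(12) = 4, φ(13) = 12, φ(14) = 6, φ(15) = 8, φ(16) = 8, φ(17) = 16, φ(18) = 6, φ(19) = 18, φ(20) = 8, φ(21) = 12, φ(22) = 10, φ(23) = 22, φ(24) = 8, φ(25) = 20, φ(26) = 12, φ(27) = 18, φ(28) = 12, φ(29) = 28, φ(30) = 8, φ(31) = 30, φ(32) = 16, φ(33) = 20, φ(34) = 16, φ(35) = 24, φ(36) = 12, φ(37) = 36. Summing all 37 values: 432. (Average order: Σ_{n ≤ x} φ(n) ~ (3/π²) x². For x = 37, (3/π²)·37² ≈ 416.13.)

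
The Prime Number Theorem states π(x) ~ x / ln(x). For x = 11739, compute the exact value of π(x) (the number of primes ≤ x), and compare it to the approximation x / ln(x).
π(11739) = 1408;  x/ln(x) ≈ 1252.74;  relative error ≈ 11.03%.

Directly count primes up to 11739: π(11739) = 1408. The PNT approximation gives 11739/ln(11739) ≈ 11739/9.37067 ≈ 1252.74. Relative error (π(x) − x/ln(x)) / π(x) ≈ 11.03%; the approximation is known to undercount slightly (Li(x) is a better estimate).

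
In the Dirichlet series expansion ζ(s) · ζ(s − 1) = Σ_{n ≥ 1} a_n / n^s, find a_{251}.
σ(251) = 252

In the product (Σ m^0/m^s)(Σ k / k^s) = Σ (Σ_{d | n} d) / n^s, the coefficient of 1/n^s is σ(n) = Σ_{d | n} d. For n = 251, divisors are [1, 251]; summing: σ(251) = 252.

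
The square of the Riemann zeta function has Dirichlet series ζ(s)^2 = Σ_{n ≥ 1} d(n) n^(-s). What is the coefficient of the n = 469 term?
d(469) = 4

ζ(s)^2 = (Σ 1/m^s)(Σ 1/k^s). The coefficient of 1/n^s in the product is the number of ordered pairs (m, k) with mk = n, which equals d(n). For n = 469, divisors are [1, 7, 67, 469], so d(469) = 4.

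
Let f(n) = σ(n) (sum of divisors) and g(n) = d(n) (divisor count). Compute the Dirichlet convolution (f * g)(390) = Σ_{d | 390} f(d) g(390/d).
(σ * d)(390) = 3840

Divisors of 390: [1, 2, 3, 5, 6, 10, 13, 15, 26, 30, 39, 65, 78, 130, 195, 390]. For each d | 390:
  d = 1: σ(1) · d(390/1) = 1 · 16 = 16
  d = 2: σ(2) · d(390/2) = 3 · 8 = 24
  d = 3: σ(3) · d(390/3) = 4 · 8 = 32
  d = 5: σ(5) · d(390/5) = 6 · 8 = 48
  d = 6: σ(6) · d(390/6) = 12 · 4 = 48
  d = 10: σ(10) · d(390/10) = 18 · 4 = 72
  d = 13: σ(13) · d(390/13) = 14 · 8 = 112
  d = 15: σ(15) · d(390/15) = 24 · 4 = 96
  d = 26: σ(26) · d(390/26) = 42 · 4 = 168
  d = 30: σ(30) · d(390/30) = 72 · 2 = 144
  d = 39: σ(39) · d(390/39) = 56 · 4 = 224
  d = 65: σ(65) · d(390/65) = 84 · 4 = 336
  d = 78: σ(78) · d(390/78) = 168 · 2 = 336
  d = 130: σ(130) · d(390/130) = 252 · 2 = 504
  d = 195: σ(195) · d(390/195) = 336 · 2 = 672
  d = 390: σ(390) · d(390/390) = 1008 · 1 = 1008
Summing: (σ * d)(390) = 16 + 24 + 32 + 48 + 48 + 72 + 112 + 96 + 168 + 144 + 224 + 336 + 336 + 504 + 672 + 1008 = 3840.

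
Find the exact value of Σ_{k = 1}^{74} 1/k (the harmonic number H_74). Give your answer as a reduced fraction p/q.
H_74 = 668934292077295215167676426926677/136851726813476721146087646859200

Direct summation: H_74 = 1 + 1/2 + ... + 1/74. The least common denominator is lcm(1, ..., 74) = 410555180440430163438262940577600; over this denominator the numerator is 410555180440430163438262940577600 + 205277590220215081719131470288800 + 136851726813476721146087646859200 + 102638795110107540859565735144400 + 82111036088086032687652588115520 + 68425863406738360573043823429600 + 58650740062918594776894705796800 + 51319397555053770429782867572200 + 45617242271158907048695882286400 + 41055518044043016343826294057760 + 37323198221857287585296630961600 + 34212931703369180286521911714800 + 31581167726186935649097149275200 + 29325370031459297388447352898400 + 27370345362695344229217529371840 + 25659698777526885214891433786100 + 24150304731790009614015467092800 + 22808621135579453524347941143200 + 21608167391601587549382260030400 + 20527759022021508171913147028880 + 19550246687639531592298235265600 + 18661599110928643792648315480800 + 17850225236540441888620127851200 + 17106465851684590143260955857400 + 16422207217617206537530517623104 + 15790583863093467824548574637600 + 15205747423719635682898627428800 + 14662685015729648694223676449200 + 14157075187601040118560791054400 + 13685172681347672114608764685920 + 13243715498078392368976223889600 + 12829849388763442607445716893050 + 12441066073952429195098876987200 + 12075152365895004807007733546400 + 11730148012583718955378941159360 + 11404310567789726762173970571600 + 11096085957849463876709809204800 + 10804083695800793774691130015200 + 10527055908728978549699049758400 + 10263879511010754085956573514440 + 10013540986351955205811291233600 + 9775123343819765796149117632800 + 9547794893963492172982859083200 + 9330799555464321896324157740400 + 9123448454231781409739176457280 + 8925112618270220944310063925600 + 8735216605115535392303466820800 + 8553232925842295071630477928700 + 8378677151845513539556386542400 + 8211103608808603268765258811552 + 8050101577263336538005155697600 + 7895291931546733912274287318800 + 7746324159253399310155904539200 + 7602873711859817841449313714400 + 7464639644371457517059326192320 + 7331342507864824347111838224600 + 7202722463867195849794086676800 + 7078537593800520059280395527200 + 6958562380346273956580727806400 + 6842586340673836057304382342960 + 6730412794105412515381359681600 + 6621857749039196184488111944800 + 6516748895879843864099411755200 + 6414924694381721303722858446525 + 6316233545237387129819429855040 + 6220533036976214597549438493600 + 6127689260304927812511387172800 + 6037576182947502403503866773200 + 5950075078846813962873375950400 + 5865074006291859477689470579680 + 5782467330146903710398069585600 + 5702155283894863381086985285800 + 5624043567677125526551547131200 + 5548042978924731938354904602400 = 2006802876231885645503029280780031, so H_74 = 2006802876231885645503029280780031/410555180440430163438262940577600; reducing by gcd(2006802876231885645503029280780031, 410555180440430163438262940577600) = 3 gives 668934292077295215167676426926677/136851726813476721146087646859200 ≈ 4.88802. (The PNT-adjacent estimate ln(74) + γ ≈ 4.88128 matches within O(1/n).)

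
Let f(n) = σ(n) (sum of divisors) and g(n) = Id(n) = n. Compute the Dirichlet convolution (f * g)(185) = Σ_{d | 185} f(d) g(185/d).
(σ * Id)(185) = 825

Divisors of 185: [1, 5, 37, 185]. For each d | 185:
  d = 1: σ(1) · Id(185/1) = 1 · 185 = 185
  d = 5: σ(5) · Id(185/5) = 6 · 37 = 222
  d = 37: σ(37) · Id(185/37) = 38 · 5 = 190
  d = 185: σ(185) · Id(185/185) = 228 · 1 = 228
Summing: (σ * Id)(185) = 185 + 222 + 190 + 228 = 825.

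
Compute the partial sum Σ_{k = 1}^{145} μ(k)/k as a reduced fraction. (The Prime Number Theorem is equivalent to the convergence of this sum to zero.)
Σ μ(k)/k = 21902975338172457649793319236190033588273978079735884/1669107775099865011251538855274990009561055775533405515

Values of μ(k) for 1 ≤ k ≤ 145: μ(1) = 1, μ(2) = -1, μ(3) = -1, μ(5) = -1, μ(6) = 1, μ(7) = -1, μ(10) = 1, μ(11) = -1, μ(13) = -1, μ(14) = 1, μ(15) = 1, μ(17) = -1, μ(19) = -1, μ(21) = 1, μ(22) = 1, μ(23) = -1, μ(26) = 1, μ(29) = -1, μ(30) = -1, μ(31) = -1, μ(33) = 1, μ(34) = 1, μ(35) = 1, μ(37) = -1, μ(38) = 1, μ(39) = 1, μ(41) = -1, μ(42) = -1, μ(43) = -1, μ(46) = 1, μ(47) = -1, μ(51) = 1, μ(53) = -1, μ(55) = 1, μ(57) = 1, μ(58) = 1, μ(59) = -1, μ(61) = -1, μ(62) = 1, μ(65) = 1, μ(66) = -1, μ(67) = -1, μ(69) = 1, μ(70) = -1, μ(71) = -1, μ(73) = -1, μ(74) = 1, μ(77) = 1, μ(78) = -1, μ(79) = -1, μ(82) = 1, μ(83) = -1, μ(85) = 1, μ(86) = 1, μ(87) = 1, μ(89) = -1, μ(91) = 1, μ(93) = 1, μ(94) = 1, μ(95) = 1, μ(97) = -1, μ(101) = -1, μ(102) = -1, μ(103) = -1, μ(105) = -1, μ(106) = 1, μ(107) = -1, μ(109) = -1, μ(110) = -1, μ(111) = 1, μ(113) = -1, μ(114) = -1, μ(115) = 1, μ(118) = 1, μ(119) = 1, μ(122) = 1, μ(123) = 1, μ(127) = -1, μ(129) = 1, μ(130) = -1, μ(131) = -1, μ(133) = 1, μ(134) = 1, μ(137) = -1, μ(138) = -1, μ(139) = -1, μ(141) = 1, μ(142) = 1, μ(143) = 1, μ(145) = 1, with μ = 0 on non-squarefree integers. Summing μ(k)/k for k where μ(k) ≠ 0 gives 21902975338172457649793319236190033588273978079735884/1669107775099865011251538855274990009561055775533405515 ≈ 0.0131. (PNT ⟺ this sum → 0 as n → ∞.)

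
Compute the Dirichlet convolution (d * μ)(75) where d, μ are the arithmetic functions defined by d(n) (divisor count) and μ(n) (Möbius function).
(d * μ)(75) = 1

Divisors of 75: [1, 3, 5, 15, 25, 75]. For each d | 75:
  d = 1: d(1) · μ(75/1) = 1 · 0 = 0
  d = 3: d(3) · μ(75/3) = 2 · 0 = 0
  d = 5: d(5) · μ(75/5) = 2 · 1 = 2
  d = 15: d(15) · μ(75/15) = 4 · -1 = -4
  d = 25: d(25) · μ(75/25) = 3 · -1 = -3
  d = 75: d(75) · μ(75/75) = 6 · 1 = 6
Summing: (d * μ)(75) = 0 + 0 + 2 + -4 + -3 + 6 = 1.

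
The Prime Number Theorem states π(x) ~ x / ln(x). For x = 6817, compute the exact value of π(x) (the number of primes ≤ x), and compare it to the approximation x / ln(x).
π(6817) = 876;  x/ln(x) ≈ 772.27;  relative error ≈ 11.84%.

Directly count primes up to 6817: π(6817) = 876. The PNT approximation gives 6817/ln(6817) ≈ 6817/8.82717 ≈ 772.27. Relative error (π(x) − x/ln(x)) / π(x) ≈ 11.84%; the approximation is known to undercount slightly (Li(x) is a better estimate).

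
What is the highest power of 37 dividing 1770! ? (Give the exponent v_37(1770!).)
v_37(1770!) = 48

Legendre's formula: v_p(n!) = Σ_{k ≥ 1} ⌊n / p^k⌋. For p = 37, n = 1770, the terms are:
  ⌊1770/37^1⌋ = ⌊1770/37⌋ = 47
  ⌊1770/37^2⌋ = ⌊1770/1369⌋ = 1
(the next term ⌊1770/37^3⌋ = 0, terminating the sum). Summing: v_37(1770!) = 47 + 1 = 48.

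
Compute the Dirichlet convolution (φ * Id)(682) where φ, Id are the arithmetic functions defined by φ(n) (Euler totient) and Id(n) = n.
(φ * Id)(682) = 3843

Divisors of 682: [1, 2, 11, 22, 31, 62, 341, 682]. For each d | 682:
  d = 1: φ(1) · Id(682/1) = 1 · 682 = 682
  d = 2: φ(2) · Id(682/2) = 1 · 341 = 341
  d = 11: φ(11) · Id(682/11) = 10 · 62 = 620
  d = 22: φ(22) · Id(682/22) = 10 · 31 = 310
  d = 31: φ(31) · Id(682/31) = 30 · 22 = 660
  d = 62: φ(62) · Id(682/62) = 30 · 11 = 330
  d = 341: φ(341) · Id(682/341) = 300 · 2 = 600
  d = 682: φ(682) · Id(682/682) = 300 · 1 = 300
Summing: (φ * Id)(682) = 682 + 341 + 620 + 310 + 660 + 330 + 600 + 300 = 3843.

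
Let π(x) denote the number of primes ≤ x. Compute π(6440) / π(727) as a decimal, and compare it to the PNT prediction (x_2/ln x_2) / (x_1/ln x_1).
π(6440)/π(727) = 836/129 ≈ 6.4806;  PNT prediction ≈ 6.6551.

π(727) = 129 and π(6440) = 836, so π(6440)/π(727) ≈ 6.4806. The PNT-predicted ratio is (6440/ln(6440)) / (727/ln(727)) ≈ 6.6551. The two agree to within a few percent, as expected.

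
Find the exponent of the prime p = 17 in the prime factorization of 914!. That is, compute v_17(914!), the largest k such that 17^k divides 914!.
v_17(914!) = 56

Legendre's formula: v_p(n!) = Σ_{k ≥ 1} ⌊n / p^k⌋. For p = 17, n = 914, the terms are:
  ⌊914/17^1⌋ = ⌊914/17⌋ = 53
  ⌊914/17^2⌋ = ⌊914/289⌋ = 3
(the next term ⌊914/17^3⌋ = 0, terminating the sum). Summing: v_17(914!) = 53 + 3 = 56.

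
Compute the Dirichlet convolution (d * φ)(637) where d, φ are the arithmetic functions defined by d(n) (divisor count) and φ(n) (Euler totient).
(d * φ)(637) = 798

Divisors of 637: [1, 7, 13, 49, 91, 637]. For each d | 637:
  d = 1: d(1) · φ(637/1) = 1 · 504 = 504
  d = 7: d(7) · φ(637/7) = 2 · 72 = 144
  d = 13: d(13) · φ(637/13) = 2 · 42 = 84
  d = 49: d(49) · φ(637/49) = 3 · 12 = 36
  d = 91: d(91) · φ(637/91) = 4 · 6 = 24
  d = 637: d(637) · φ(637/637) = 6 · 1 = 6
Summing: (d * φ)(637) = 504 + 144 + 84 + 36 + 24 + 6 = 798.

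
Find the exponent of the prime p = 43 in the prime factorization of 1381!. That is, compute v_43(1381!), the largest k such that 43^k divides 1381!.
v_43(1381!) = 32

Legendre's formula: v_p(n!) = Σ_{k ≥ 1} ⌊n / p^k⌋. For p = 43, n = 1381, the terms are:
  ⌊1381/43^1⌋ = ⌊1381/43⌋ = 32
(the next term ⌊1381/43^2⌋ = 0, terminating the sum). Summing: v_43(1381!) = 32 = 32.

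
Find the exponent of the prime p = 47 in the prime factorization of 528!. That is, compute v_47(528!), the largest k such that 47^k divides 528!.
v_47(528!) = 11

Legendre's formula: v_p(n!) = Σ_{k ≥ 1} ⌊n / p^k⌋. For p = 47, n = 528, the terms are:
  ⌊528/47^1⌋ = ⌊528/47⌋ = 11
(the next term ⌊528/47^2⌋ = 0, terminating the sum). Summing: v_47(528!) = 11 = 11.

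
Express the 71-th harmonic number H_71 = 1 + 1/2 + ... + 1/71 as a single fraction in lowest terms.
H_71 = 3028810706851429109067025637383/624893729741902836283505236800

Direct summation: H_71 = 1 + 1/2 + ... + 1/71. The least common denominator is lcm(1, ..., 71) = 5624043567677125526551547131200; over this denominator the numerator is 5624043567677125526551547131200 + 2812021783838562763275773565600 + 1874681189225708508850515710400 + 1406010891919281381637886782800 + 1124808713535425105310309426240 + 937340594612854254425257855200 + 803434795382446503793078161600 + 703005445959640690818943391400 + 624893729741902836283505236800 + 562404356767712552655154713120 + 511276687970647775141049739200 + 468670297306427127212628927600 + 432618735975163502042426702400 + 401717397691223251896539080800 + 374936237845141701770103142080 + 351502722979820345409471695700 + 330826092216301501561855713600 + 312446864870951418141752618400 + 296002293035638185607976164800 + 281202178383856276327577356560 + 267811598460815501264359387200 + 255638343985323887570524869600 + 244523633377266327241371614400 + 234335148653213563606314463800 + 224961742707085021062061885248 + 216309367987581751021213351200 + 208297909913967612094501745600 + 200858698845611625948269540400 + 193932536816452604363846452800 + 187468118922570850885051571040 + 181420760247649210533920875200 + 175751361489910172704735847850 + 170425562656882591713683246400 + 165413046108150750780927856800 + 160686959076489300758615632320 + 156223432435475709070876309200 + 152001177504787176393285057600 + 148001146517819092803988082400 + 144206245325054500680808900800 + 140601089191928138163788678280 + 137171794333588427476867003200 + 133905799230407750632179693600 + 130791710876212221547710398400 + 127819171992661943785262434800 + 124978745948380567256701047360 + 122261816688633163620685807200 + 119660501439938840990458449600 + 117167574326606781803157231900 + 114776399340349500541868308800 + 112480871353542510531030942624 + 110275364072100500520618571200 + 108154683993790875510606675600 + 106114029578813689180217870400 + 104148954956983806047250872800 + 102255337594129555028209947840 + 100429349422805812974134770200 + 98667431011879395202658721600 + 96966268408226302181923226400 + 95322772333510602144941476800 + 93734059461285425442525785520 + 92197435535690582402484379200 + 90710380123824605266960437600 + 89270532820271833754786462400 + 87875680744955086352367923925 + 86523747195032700408485340480 + 85212781328441295856841623200 + 83940948771300380993306673600 + 82706523054075375390463928400 + 81507877792422109080457204800 + 80343479538244650379307816160 + 79211881234889091923261227200 = 27259296361662861981603230736447, so H_71 = 27259296361662861981603230736447/5624043567677125526551547131200; reducing by gcd(27259296361662861981603230736447, 5624043567677125526551547131200) = 9 gives 3028810706851429109067025637383/624893729741902836283505236800 ≈ 4.84692. (The PNT-adjacent estimate ln(71) + γ ≈ 4.83990 matches within O(1/n).)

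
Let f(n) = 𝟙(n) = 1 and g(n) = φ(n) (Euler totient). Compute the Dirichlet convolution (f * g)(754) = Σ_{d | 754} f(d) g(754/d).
(𝟙 * φ)(754) = 754

Divisors of 754: [1, 2, 13, 26, 29, 58, 377, 754]. For each d | 754:
  d = 1: 𝟙(1) · φ(754/1) = 1 · 336 = 336
  d = 2: 𝟙(2) · φ(754/2) = 1 · 336 = 336
  d = 13: 𝟙(13) · φ(754/13) = 1 · 28 = 28
  d = 26: 𝟙(26) · φ(754/26) = 1 · 28 = 28
  d = 29: 𝟙(29) · φ(754/29) = 1 · 12 = 12
  d = 58: 𝟙(58) · φ(754/58) = 1 · 12 = 12
  d = 377: 𝟙(377) · φ(754/377) = 1 · 1 = 1
  d = 754: 𝟙(754) · φ(754/754) = 1 · 1 = 1
Summing: (𝟙 * φ)(754) = 336 + 336 + 28 + 28 + 12 + 12 + 1 + 1 = 754.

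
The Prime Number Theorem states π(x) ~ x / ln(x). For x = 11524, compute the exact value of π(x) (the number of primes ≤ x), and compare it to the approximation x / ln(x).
π(11524) = 1389;  x/ln(x) ≈ 1232.23;  relative error ≈ 11.29%.

Directly count primes up to 11524: π(11524) = 1389. The PNT approximation gives 11524/ln(11524) ≈ 11524/9.35219 ≈ 1232.23. Relative error (π(x) − x/ln(x)) / π(x) ≈ 11.29%; the approximation is known to undercount slightly (Li(x) is a better estimate).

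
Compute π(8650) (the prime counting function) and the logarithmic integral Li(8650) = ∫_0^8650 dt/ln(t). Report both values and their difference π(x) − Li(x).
π(8650) = 1077;  Li(8650) ≈ 1098.42;  π(x) − Li(x) ≈ -21.42.

Direct count of primes ≤ 8650 gives π(8650) = 1077. Numerical evaluation of the logarithmic integral gives Li(8650) ≈ 1098.42. The difference π(x) − Li(x) ≈ -21.42 is typically negative for small/moderate x (Li(x) overestimates), though Littlewood's theorem shows this sign changes infinitely often.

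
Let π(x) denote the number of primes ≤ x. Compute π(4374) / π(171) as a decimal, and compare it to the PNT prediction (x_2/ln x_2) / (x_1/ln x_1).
π(4374)/π(171) = 597/39 ≈ 15.3077;  PNT prediction ≈ 15.6879.

π(171) = 39 and π(4374) = 597, so π(4374)/π(171) ≈ 15.3077. The PNT-predicted ratio is (4374/ln(4374)) / (171/ln(171)) ≈ 15.6879. The two agree to within a few percent, as expected.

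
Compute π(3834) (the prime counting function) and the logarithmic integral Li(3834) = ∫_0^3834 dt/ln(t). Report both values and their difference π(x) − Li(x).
π(3834) = 532;  Li(3834) ≈ 545.30;  π(x) − Li(x) ≈ -13.30.

Direct count of primes ≤ 3834 gives π(3834) = 532. Numerical evaluation of the logarithmic integral gives Li(3834) ≈ 545.30. The difference π(x) − Li(x) ≈ -13.30 is typically negative for small/moderate x (Li(x) overestimates), though Littlewood's theorem shows this sign changes infinitely often.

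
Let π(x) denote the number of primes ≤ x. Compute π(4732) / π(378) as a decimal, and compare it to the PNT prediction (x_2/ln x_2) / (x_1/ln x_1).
π(4732)/π(378) = 638/74 ≈ 8.6216;  PNT prediction ≈ 8.7799.

π(378) = 74 and π(4732) = 638, so π(4732)/π(378) ≈ 8.6216. The PNT-predicted ratio is (4732/ln(4732)) / (378/ln(378)) ≈ 8.7799. The two agree to within a few percent, as expected.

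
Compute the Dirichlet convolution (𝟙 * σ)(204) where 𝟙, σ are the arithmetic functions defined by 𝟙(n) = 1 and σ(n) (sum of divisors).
(𝟙 * σ)(204) = 1045

Divisors of 204: [1, 2, 3, 4, 6, 12, 17, 34, 51, 68, 102, 204]. For each d | 204:
  d = 1: 𝟙(1) · σ(204/1) = 1 · 504 = 504
  d = 2: 𝟙(2) · σ(204/2) = 1 · 216 = 216
  d = 3: 𝟙(3) · σ(204/3) = 1 · 126 = 126
  d = 4: 𝟙(4) · σ(204/4) = 1 · 72 = 72
  d = 6: 𝟙(6) · σ(204/6) = 1 · 54 = 54
  d = 12: 𝟙(12) · σ(204/12) = 1 · 18 = 18
  d = 17: 𝟙(17) · σ(204/17) = 1 · 28 = 28
  d = 34: 𝟙(34) · σ(204/34) = 1 · 12 = 12
  d = 51: 𝟙(51) · σ(204/51) = 1 · 7 = 7
  d = 68: 𝟙(68) · σ(204/68) = 1 · 4 = 4
  d = 102: 𝟙(102) · σ(204/102) = 1 · 3 = 3
  d = 204: 𝟙(204) · σ(204/204) = 1 · 1 = 1
Summing: (𝟙 * σ)(204) = 504 + 216 + 126 + 72 + 54 + 18 + 28 + 12 + 7 + 4 + 3 + 1 = 1045.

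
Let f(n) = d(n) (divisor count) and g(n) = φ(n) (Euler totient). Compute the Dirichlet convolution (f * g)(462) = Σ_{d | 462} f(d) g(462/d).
(d * φ)(462) = 1152

Divisors of 462: [1, 2, 3, 6, 7, 11, 14, 21, 22, 33, 42, 66, 77, 154, 231, 462]. For each d | 462:
  d = 1: d(1) · φ(462/1) = 1 · 120 = 120
  d = 2: d(2) · φ(462/2) = 2 · 120 = 240
  d = 3: d(3) · φ(462/3) = 2 · 60 = 120
  d = 6: d(6) · φ(462/6) = 4 · 60 = 240
  d = 7: d(7) · φ(462/7) = 2 · 20 = 40
  d = 11: d(11) · φ(462/11) = 2 · 12 = 24
  d = 14: d(14) · φ(462/14) = 4 · 20 = 80
  d = 21: d(21) · φ(462/21) = 4 · 10 = 40
  d = 22: d(22) · φ(462/22) = 4 · 12 = 48
  d = 33: d(33) · φ(462/33) = 4 · 6 = 24
  d = 42: d(42) · φ(462/42) = 8 · 10 = 80
  d = 66: d(66) · φ(462/66) = 8 · 6 = 48
  d = 77: d(77) · φ(462/77) = 4 · 2 = 8
  d = 154: d(154) · φ(462/154) = 8 · 2 = 16
  d = 231: d(231) · φ(462/231) = 8 · 1 = 8
  d = 462: d(462) · φ(462/462) = 16 · 1 = 16
Summing: (d * φ)(462) = 120 + 240 + 120 + 240 + 40 + 24 + 80 + 40 + 48 + 24 + 80 + 48 + 8 + 16 + 8 + 16 = 1152.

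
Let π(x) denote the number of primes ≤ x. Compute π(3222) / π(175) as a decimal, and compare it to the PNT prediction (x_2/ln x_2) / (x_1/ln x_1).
π(3222)/π(175) = 456/40 ≈ 11.4000;  PNT prediction ≈ 11.7720.

π(175) = 40 and π(3222) = 456, so π(3222)/π(175) ≈ 11.4000. The PNT-predicted ratio is (3222/ln(3222)) / (175/ln(175)) ≈ 11.7720. The two agree to within a few percent, as expected.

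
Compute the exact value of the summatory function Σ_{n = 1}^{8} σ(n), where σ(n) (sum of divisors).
Σ_{n ≤ 8} σ(n) = 56

Compute σ(n) for each 1 ≤ n ≤ 8: σ(1) = 1, σ(2) = 3, σ(3) = 4, σ(4) = 7, σ(5) = 6, σ(6) = 12, σ(7) = 8, σ(8) = 15. Summing all 8 values: 56. (Average order: Σ_{n ≤ x} σ(n) ~ (π²/12) x². For x = 8, (π²/12)·8² ≈ 52.64.)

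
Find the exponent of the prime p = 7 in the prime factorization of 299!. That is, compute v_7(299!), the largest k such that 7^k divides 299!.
v_7(299!) = 48

Legendre's formula: v_p(n!) = Σ_{k ≥ 1} ⌊n / p^k⌋. For p = 7, n = 299, the terms are:
  ⌊299/7^1⌋ = ⌊299/7⌋ = 42
  ⌊299/7^2⌋ = ⌊299/49⌋ = 6
(the next term ⌊299/7^3⌋ = 0, terminating the sum). Summing: v_7(299!) = 42 + 6 = 48.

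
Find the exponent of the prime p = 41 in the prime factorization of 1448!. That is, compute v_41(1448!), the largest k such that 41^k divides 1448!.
v_41(1448!) = 35

Legendre's formula: v_p(n!) = Σ_{k ≥ 1} ⌊n / p^k⌋. For p = 41, n = 1448, the terms are:
  ⌊1448/41^1⌋ = ⌊1448/41⌋ = 35
(the next term ⌊1448/41^2⌋ = 0, terminating the sum). Summing: v_41(1448!) = 35 = 35.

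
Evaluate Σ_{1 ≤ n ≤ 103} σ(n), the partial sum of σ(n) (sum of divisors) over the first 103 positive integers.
Σ_{n ≤ 103} σ(n) = 8721

Compute σ(n) for each 1 ≤ n ≤ 103: σ(1) = 1, σ(2) = 3, σ(3) = 4, σ(4) = 7, σ(5) = 6, σ(6) = 12, σ(7) = 8, σ(8) = 15, σ(9) = 13, σ(10) = 18, σ(11) = 12, σ(12) = 28, σ(13) = 14, σ(14) = 24, σ(15) = 24, σ(16) = 31, σ(17) = 18, σ(18) = 39, σ(19) = 20, σ(20) = 42, σ(21) = 32, σ(22) = 36, σ(23) = 24, σ(24) = 60, σ(25) = 31, σ(26) = 42, σ(27) = 40, σ(28) = 56, σ(29) = 30, σ(30) = 72, σ(31) = 32, σ(32) = 63, σ(33) = 48, σ(34) = 54, σ(35) = 48, σ(36) = 91, σ(37) = 38, σ(38) = 60, σ(39) = 56, σ(40) = 90, σ(41) = 42, σ(42) = 96, σ(43) = 44, σ(44) = 84, σ(45) = 78, σ(46) = 72, σ(47) = 48, σ(48) = 124, σ(49) = 57, σ(50) = 93, σ(51) = 72, σ(52) = 98, σ(53) = 54, σ(54) = 120, σ(55) = 72, σ(56) = 120, σ(57) = 80, σ(58) = 90, σ(59) = 60, σ(60) = 168, σ(61) = 62, σ(62) = 96, σ(63) = 104, σ(64) = 127, σ(65) = 84, σ(66) = 144, σ(67) = 68, σ(68) = 126, σ(69) = 96, σ(70) = 144, σ(71) = 72, σ(72) = 195, σ(73) = 74, σ(74) = 114, σ(75) = 124, σ(76) = 140, σ(77) = 96, σ(78) = 168, σ(79) = 80, σ(80) = 186, σ(81) = 121, σ(82) = 126, σ(83) = 84, σ(84) = 224, σ(85) = 108, σ(86) = 132, σ(87) = 120, σ(88) = 180, σ(89) = 90, σ(90) = 234, σ(91) = 112, σ(92) = 168, σ(93) = 128, σ(94) = 144, σ(95) = 120, σ(96) = 252, σ(97) = 98, σ(98) = 171, σ(99) = 156, σ(100) = 217, σ(101) = 102, σ(102) = 216, σ(103) = 104. Summing all 103 values: 8721. (Average order: Σ_{n ≤ x} σ(n) ~ (π²/12) x². For x = 103, (π²/12)·103² ≈ 8725.55.)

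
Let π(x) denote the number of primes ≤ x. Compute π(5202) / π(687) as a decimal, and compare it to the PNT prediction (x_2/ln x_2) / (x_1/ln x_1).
π(5202)/π(687) = 692/124 ≈ 5.5806;  PNT prediction ≈ 5.7806.

π(687) = 124 and π(5202) = 692, so π(5202)/π(687) ≈ 5.5806. The PNT-predicted ratio is (5202/ln(5202)) / (687/ln(687)) ≈ 5.7806. The two agree to within a few percent, as expected.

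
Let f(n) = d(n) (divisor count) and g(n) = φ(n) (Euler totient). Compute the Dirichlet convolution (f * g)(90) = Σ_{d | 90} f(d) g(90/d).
(d * φ)(90) = 234

Divisors of 90: [1, 2, 3, 5, 6, 9, 10, 15, 18, 30, 45, 90]. For each d | 90:
  d = 1: d(1) · φ(90/1) = 1 · 24 = 24
  d = 2: d(2) · φ(90/2) = 2 · 24 = 48
  d = 3: d(3) · φ(90/3) = 2 · 8 = 16
  d = 5: d(5) · φ(90/5) = 2 · 6 = 12
  d = 6: d(6) · φ(90/6) = 4 · 8 = 32
  d = 9: d(9) · φ(90/9) = 3 · 4 = 12
  d = 10: d(10) · φ(90/10) = 4 · 6 = 24
  d = 15: d(15) · φ(90/15) = 4 · 2 = 8
  d = 18: d(18) · φ(90/18) = 6 · 4 = 24
  d = 30: d(30) · φ(90/30) = 8 · 2 = 16
  d = 45: d(45) · φ(90/45) = 6 · 1 = 6
  d = 90: d(90) · φ(90/90) = 12 · 1 = 12
Summing: (d * φ)(90) = 24 + 48 + 16 + 12 + 32 + 12 + 24 + 8 + 24 + 16 + 6 + 12 = 234.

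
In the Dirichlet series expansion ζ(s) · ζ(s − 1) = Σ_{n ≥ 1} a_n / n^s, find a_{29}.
σ(29) = 30

In the product (Σ m^0/m^s)(Σ k / k^s) = Σ (Σ_{d | n} d) / n^s, the coefficient of 1/n^s is σ(n) = Σ_{d | n} d. For n = 29, divisors are [1, 29]; summing: σ(29) = 30.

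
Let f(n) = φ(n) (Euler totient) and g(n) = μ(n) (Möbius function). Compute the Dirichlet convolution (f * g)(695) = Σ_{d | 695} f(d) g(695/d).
(φ * μ)(695) = 411

Divisors of 695: [1, 5, 139, 695]. For each d | 695:
  d = 1: φ(1) · μ(695/1) = 1 · 1 = 1
  d = 5: φ(5) · μ(695/5) = 4 · -1 = -4
  d = 139: φ(139) · μ(695/139) = 138 · -1 = -138
  d = 695: φ(695) · μ(695/695) = 552 · 1 = 552
Summing: (φ * μ)(695) = 1 + -4 + -138 + 552 = 411.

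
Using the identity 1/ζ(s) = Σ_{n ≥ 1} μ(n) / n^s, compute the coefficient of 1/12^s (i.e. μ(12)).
μ(12) = 0

Factor n = 12 = 2^2 · 3. μ(n) = 0 if any exponent ≥ 2 (not squarefree); otherwise μ(n) = (−1)^{ω(n)} where ω(n) is the number of distinct prime factors. Applying: μ(12) = 0.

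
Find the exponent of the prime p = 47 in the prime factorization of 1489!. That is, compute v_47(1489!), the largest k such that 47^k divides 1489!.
v_47(1489!) = 31

Legendre's formula: v_p(n!) = Σ_{k ≥ 1} ⌊n / p^k⌋. For p = 47, n = 1489, the terms are:
  ⌊1489/47^1⌋ = ⌊1489/47⌋ = 31
(the next term ⌊1489/47^2⌋ = 0, terminating the sum). Summing: v_47(1489!) = 31 = 31.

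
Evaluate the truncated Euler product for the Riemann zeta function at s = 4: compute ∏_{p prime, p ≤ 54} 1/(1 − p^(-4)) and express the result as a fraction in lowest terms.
∏ = 750937919501355467062347671738968589096863062629/693820677147413996973765862820413440000000000000

The primes p ≤ 54 are [2, 3, 5, 7, 11, 13, 17, 19, 23, 29, 31, 37, 41, 43, 47, 53]. For each prime, (1 − 1/p^4)^(-1) = p^4 / (p^4 − 1). The product is (1 − 1/2^4)^(-1), (1 − 1/3^4)^(-1), (1 − 1/5^4)^(-1), (1 − 1/7^4)^(-1), (1 − 1/11^4)^(-1), (1 − 1/13^4)^(-1), (1 − 1/17^4)^(-1), (1 − 1/19^4)^(-1), (1 − 1/23^4)^(-1), (1 − 1/29^4)^(-1), (1 − 1/31^4)^(-1), (1 − 1/37^4)^(-1), (1 − 1/41^4)^(-1), (1 − 1/43^4)^(-1), (1 − 1/47^4)^(-1), (1 − 1/53^4)^(-1) = ∏ p^4 / (p^4 − 1) = 750937919501355467062347671738968589096863062629/693820677147413996973765862820413440000000000000.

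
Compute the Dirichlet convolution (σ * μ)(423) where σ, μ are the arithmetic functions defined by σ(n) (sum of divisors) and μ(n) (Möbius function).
(σ * μ)(423) = 423

Divisors of 423: [1, 3, 9, 47, 141, 423]. For each d | 423:
  d = 1: σ(1) · μ(423/1) = 1 · 0 = 0
  d = 3: σ(3) · μ(423/3) = 4 · 1 = 4
  d = 9: σ(9) · μ(423/9) = 13 · -1 = -13
  d = 47: σ(47) · μ(423/47) = 48 · 0 = 0
  d = 141: σ(141) · μ(423/141) = 192 · -1 = -192
  d = 423: σ(423) · μ(423/423) = 624 · 1 = 624
Summing: (σ * μ)(423) = 0 + 4 + -13 + 0 + -192 + 624 = 423.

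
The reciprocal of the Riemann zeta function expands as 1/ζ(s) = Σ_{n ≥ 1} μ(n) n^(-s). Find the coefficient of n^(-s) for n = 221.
μ(221) = 1

Factor n = 221 = 13 · 17. μ(n) = 0 if any exponent ≥ 2 (not squarefree); otherwise μ(n) = (−1)^{ω(n)} where ω(n) is the number of distinct prime factors. Applying: μ(221) = 1.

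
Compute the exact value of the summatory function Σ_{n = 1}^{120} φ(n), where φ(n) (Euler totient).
Σ_{n ≤ 120} φ(n) = 4386

Compute φ(n) for each 1 ≤ n ≤ 120: φ(1) = 1, φ(2) = 1, φ(3) = 2, φ(4) = 2, φ(5) = 4, φ(6) = 2, φ(7) = 6, φ(8) = 4, φ(9) = 6, φ(10) = 4, φ(11) = 10, φ(12) = 4, φ(13) = 12, φ(14) = 6, φ(15) = 8, φ(16) = 8, φ(17) = 16, φ(18) = 6, φ(19) = 18, φ(20) = 8, φ(21) = 12, φ(22) = 10, φ(23) = 22, φ(24) = 8, φ(25) = 20, φ(26) = 12, φ(27) = 18, φ(28) = 12, φ(29) = 28, φ(30) = 8, φ(31) = 30, φ(32) = 16, φ(33) = 20, φ(34) = 16, φ(35) = 24, φ(36) = 12, φ(37) = 36, φ(38) = 18, φ(39) = 24, φ(40) = 16, φ(41) = 40, φ(42) = 12, φ(43) = 42, φ(44) = 20, φ(45) = 24, φ(46) = 22, φ(47) = 46, φ(48) = 16, φ(49) = 42, φ(50) = 20, φ(51) = 32, φ(52) = 24, φ(53) = 52, φ(54) = 18, φ(55) = 40, φ(56) = 24, φ(57) = 36, φ(58) = 28, φ(59) = 58, φ(60) = 16, φ(61) = 60, φ(62) = 30, φ(63) = 36, φ(64) = 32, φ(65) = 48, φ(66) = 20, φ(67) = 66, φ(68) = 32, φ(69) = 44, φ(70) = 24, φ(71) = 70, φ(72) = 24, φ(73) = 72, φ(74) = 36, φ(75) = 40, φ(76) = 36, φ(77) = 60, φ(78) = 24, φ(79) = 78, φ(80) = 32, φ(81) = 54, φ(82) = 40, φ(83) = 82, φ(84) = 24, φ(85) = 64, φ(86) = 42, φ(87) = 56, φ(88) = 40, φ(89) = 88, φ(90) = 24, φ(91) = 72, φ(92) = 44, φ(93) = 60, φ(94) = 46, φ(95) = 72, φ(96) = 32, φ(97) = 96, φ(98) = 42, φ(99) = 60, φ(100) = 40, φ(101) = 100, φ(102) = 32, φ(103) = 102, φ(104) = 48, φ(105) = 48, φ(106) = 52, φ(107) = 106, φ(108) = 36, φ(109) = 108, φ(110) = 40, φ(111) = 72, φ(112) = 48, φ(113) = 112, φ(114) = 36, φ(115) = 88, φ(116) = 56, φ(117) = 72, φ(118) = 58, φ(119) = 96, φ(120) = 32. Summing all 120 values: 4386. (Average order: Σ_{n ≤ x} φ(n) ~ (3/π²) x². For x = 120, (3/π²)·120² ≈ 4377.08.)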